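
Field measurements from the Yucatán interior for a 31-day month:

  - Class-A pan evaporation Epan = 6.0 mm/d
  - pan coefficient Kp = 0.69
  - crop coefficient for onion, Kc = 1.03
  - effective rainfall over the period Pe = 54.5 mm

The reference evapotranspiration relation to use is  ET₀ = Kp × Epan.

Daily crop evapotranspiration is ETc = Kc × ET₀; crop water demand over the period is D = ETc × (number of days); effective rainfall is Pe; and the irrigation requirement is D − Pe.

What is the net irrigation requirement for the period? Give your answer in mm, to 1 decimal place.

77.7 mm

ET₀ = 0.69 × 6.0 = 4.1400 mm/d
ETc = Kc × ET₀ = 1.03 × 4.1400 = 4.2642 mm/d
Crop demand D = ETc × 31 d = 4.2642 × 31 = 132.190 mm
D − Pe = 132.190 − 54.5 = 77.690 mm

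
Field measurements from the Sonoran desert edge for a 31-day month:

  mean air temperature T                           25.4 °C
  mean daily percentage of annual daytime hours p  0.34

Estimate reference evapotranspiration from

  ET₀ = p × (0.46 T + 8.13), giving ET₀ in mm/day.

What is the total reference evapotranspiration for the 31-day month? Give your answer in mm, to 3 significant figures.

209 mm

ET₀ = 0.34 × (0.46 × 25.4 + 8.13) = 0.34 × 19.814 = 6.7368 mm/d
Monthly total = 6.7368 × 31 = 208.841 mm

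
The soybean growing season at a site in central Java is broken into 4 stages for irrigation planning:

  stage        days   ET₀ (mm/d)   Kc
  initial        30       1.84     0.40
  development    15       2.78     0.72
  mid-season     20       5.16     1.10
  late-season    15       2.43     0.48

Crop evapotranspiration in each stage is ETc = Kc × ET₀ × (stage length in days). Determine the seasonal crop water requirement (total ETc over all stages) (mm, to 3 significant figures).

initial: 0.40 × 1.84 × 30 = 22.08 mm
development: 0.72 × 2.78 × 15 = 30.02 mm
mid-season: 1.10 × 5.16 × 20 = 113.52 mm
late-season: 0.48 × 2.43 × 15 = 17.50 mm
Seasonal total = 183.12 mm

183 mm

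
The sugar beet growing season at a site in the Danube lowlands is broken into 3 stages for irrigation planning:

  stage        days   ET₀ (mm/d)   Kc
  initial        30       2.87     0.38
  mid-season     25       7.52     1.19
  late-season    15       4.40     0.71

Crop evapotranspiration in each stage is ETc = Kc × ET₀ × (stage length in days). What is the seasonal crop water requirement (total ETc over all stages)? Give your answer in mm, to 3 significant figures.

initial: 0.38 × 2.87 × 30 = 32.72 mm
mid-season: 1.19 × 7.52 × 25 = 223.72 mm
late-season: 0.71 × 4.40 × 15 = 46.86 mm
Seasonal total = 303.30 mm

303 mm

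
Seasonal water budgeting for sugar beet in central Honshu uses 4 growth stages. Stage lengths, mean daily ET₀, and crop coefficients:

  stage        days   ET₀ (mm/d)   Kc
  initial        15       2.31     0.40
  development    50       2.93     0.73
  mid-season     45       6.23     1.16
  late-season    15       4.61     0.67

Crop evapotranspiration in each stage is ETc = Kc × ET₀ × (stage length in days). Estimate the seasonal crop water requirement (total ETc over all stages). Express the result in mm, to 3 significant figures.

492 mm

initial: 0.40 × 2.31 × 15 = 13.86 mm
development: 0.73 × 2.93 × 50 = 106.95 mm
mid-season: 1.16 × 6.23 × 45 = 325.21 mm
late-season: 0.67 × 4.61 × 15 = 46.33 mm
Seasonal total = 492.35 mm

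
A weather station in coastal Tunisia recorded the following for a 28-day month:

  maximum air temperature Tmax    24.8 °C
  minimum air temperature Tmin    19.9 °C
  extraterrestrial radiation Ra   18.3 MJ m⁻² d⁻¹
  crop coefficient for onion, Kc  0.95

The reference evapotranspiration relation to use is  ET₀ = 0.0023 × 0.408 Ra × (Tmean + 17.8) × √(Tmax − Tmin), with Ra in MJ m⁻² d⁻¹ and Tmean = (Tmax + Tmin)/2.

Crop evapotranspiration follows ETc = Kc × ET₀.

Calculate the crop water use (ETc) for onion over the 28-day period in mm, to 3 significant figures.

Tmean = (24.8 + 19.9)/2 = 22.35 °C
0.408 Ra = 0.408 × 18.3 = 7.4664 mm/d equivalent
ET₀ = 0.0023 × 7.4664 × (22.35 + 17.8) × √4.9 = 0.0023 × 7.4664 × 40.15 × 2.2136 = 1.5262 mm/d
ETc = Kc × ET₀ = 0.95 × 1.5262 = 1.4499 mm/d
Over 28 days: 1.4499 × 28 = 40.597 mm

40.6 mm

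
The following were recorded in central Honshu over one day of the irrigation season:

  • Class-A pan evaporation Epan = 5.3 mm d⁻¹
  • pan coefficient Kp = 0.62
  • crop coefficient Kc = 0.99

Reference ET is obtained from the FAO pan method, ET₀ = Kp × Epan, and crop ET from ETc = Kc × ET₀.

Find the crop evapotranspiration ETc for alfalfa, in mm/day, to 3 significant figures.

3.25 mm/day

ET₀ = 0.62 × 5.3 = 3.2860 mm/d
ETc = Kc × ET₀ = 0.99 × 3.2860 = 3.2531 mm/d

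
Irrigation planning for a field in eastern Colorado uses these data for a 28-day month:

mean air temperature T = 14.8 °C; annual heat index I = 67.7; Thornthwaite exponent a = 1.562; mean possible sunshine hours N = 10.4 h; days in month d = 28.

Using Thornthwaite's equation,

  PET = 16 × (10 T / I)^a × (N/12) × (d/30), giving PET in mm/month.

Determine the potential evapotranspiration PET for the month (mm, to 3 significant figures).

43.9 mm

10T/I = 10 × 14.8 / 67.7 = 2.1861
(10T/I)^a = 2.1861^1.562 = 3.3928
Uncorrected PET = 16 × 3.3928 = 54.285 mm
Correction = (N/12)(d/30) = (10.4/12)(28/30) = 0.8089
PET = 54.285 × 0.8089 = 43.911 mm/month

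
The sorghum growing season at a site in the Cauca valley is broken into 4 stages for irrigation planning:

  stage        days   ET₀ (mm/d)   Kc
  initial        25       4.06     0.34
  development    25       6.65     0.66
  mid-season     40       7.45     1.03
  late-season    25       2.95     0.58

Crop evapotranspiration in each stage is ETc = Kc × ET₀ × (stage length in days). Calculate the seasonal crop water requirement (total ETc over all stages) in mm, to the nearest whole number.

initial: 0.34 × 4.06 × 25 = 34.51 mm
development: 0.66 × 6.65 × 25 = 109.73 mm
mid-season: 1.03 × 7.45 × 40 = 306.94 mm
late-season: 0.58 × 2.95 × 25 = 42.78 mm
Seasonal total = 493.96 mm

494 mm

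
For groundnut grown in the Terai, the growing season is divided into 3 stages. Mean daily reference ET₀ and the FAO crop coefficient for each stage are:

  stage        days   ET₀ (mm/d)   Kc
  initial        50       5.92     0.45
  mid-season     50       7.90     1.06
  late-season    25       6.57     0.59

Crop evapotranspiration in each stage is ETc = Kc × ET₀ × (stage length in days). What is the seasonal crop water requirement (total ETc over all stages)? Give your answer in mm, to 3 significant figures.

initial: 0.45 × 5.92 × 50 = 133.20 mm
mid-season: 1.06 × 7.90 × 50 = 418.70 mm
late-season: 0.59 × 6.57 × 25 = 96.91 mm
Seasonal total = 648.81 mm

649 mm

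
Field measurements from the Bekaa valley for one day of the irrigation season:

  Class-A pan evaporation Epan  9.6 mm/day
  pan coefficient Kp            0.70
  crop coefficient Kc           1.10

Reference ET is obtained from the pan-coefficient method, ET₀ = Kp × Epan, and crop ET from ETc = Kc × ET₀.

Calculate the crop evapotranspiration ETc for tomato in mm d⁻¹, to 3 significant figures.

7.39 mm d⁻¹

ET₀ = 0.70 × 9.6 = 6.7200 mm/d
ETc = Kc × ET₀ = 1.10 × 6.7200 = 7.3920 mm/d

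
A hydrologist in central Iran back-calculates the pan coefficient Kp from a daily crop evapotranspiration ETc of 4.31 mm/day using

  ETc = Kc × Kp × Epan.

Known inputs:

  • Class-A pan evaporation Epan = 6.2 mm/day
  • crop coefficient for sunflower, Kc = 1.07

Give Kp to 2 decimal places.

0.65

ETc = Kc × Kp × Epan  ⇒  Kp = ETc / (Kc × Epan)
Kp = 4.31 / (1.07 × 6.2) = 4.31 / 6.634 = 0.6497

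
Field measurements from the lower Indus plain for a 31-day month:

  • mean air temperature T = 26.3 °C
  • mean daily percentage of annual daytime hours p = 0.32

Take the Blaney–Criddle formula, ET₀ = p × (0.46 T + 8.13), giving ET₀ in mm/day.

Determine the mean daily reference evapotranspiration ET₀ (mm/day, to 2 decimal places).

ET₀ = 0.32 × (0.46 × 26.3 + 8.13) = 0.32 × 20.228 = 6.4730 mm/d

6.47 mm/day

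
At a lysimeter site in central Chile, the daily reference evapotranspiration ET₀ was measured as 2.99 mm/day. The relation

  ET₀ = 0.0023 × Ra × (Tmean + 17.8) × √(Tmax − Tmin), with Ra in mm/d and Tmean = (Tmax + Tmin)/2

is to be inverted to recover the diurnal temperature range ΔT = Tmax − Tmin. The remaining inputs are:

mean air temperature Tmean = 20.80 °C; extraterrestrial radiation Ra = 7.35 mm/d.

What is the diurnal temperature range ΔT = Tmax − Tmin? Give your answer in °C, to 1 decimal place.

√ΔT = ET₀ / [0.0023 × Ra × (Tmean+17.8)] = 2.99 / (0.0023 × 7.35 × 38.60) = 4.5821
ΔT = 4.5821² = 20.996 °C

21.0 °C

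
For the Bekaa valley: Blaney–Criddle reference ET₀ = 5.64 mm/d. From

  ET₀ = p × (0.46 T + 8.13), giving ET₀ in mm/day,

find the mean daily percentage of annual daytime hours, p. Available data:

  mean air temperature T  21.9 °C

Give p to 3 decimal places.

0.310

p = ET₀ / (0.46 T + 8.13) = 5.64 / (0.46 × 21.9 + 8.13) = 5.64 / 18.204 = 0.3098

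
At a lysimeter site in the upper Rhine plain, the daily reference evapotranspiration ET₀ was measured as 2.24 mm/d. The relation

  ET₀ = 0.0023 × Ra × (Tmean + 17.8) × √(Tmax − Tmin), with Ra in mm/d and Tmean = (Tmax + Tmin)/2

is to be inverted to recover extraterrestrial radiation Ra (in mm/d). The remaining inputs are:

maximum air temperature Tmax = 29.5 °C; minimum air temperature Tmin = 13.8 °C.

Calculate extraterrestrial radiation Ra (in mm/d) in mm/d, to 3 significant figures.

Tmean = 21.65 °C; √ΔT = 3.9623
Ra = ET₀ / [0.0023 × (Tmean+17.8) × √ΔT] = 2.24 / (0.0023 × 39.45 × 3.9623) = 6.231 mm/d

6.23 mm/d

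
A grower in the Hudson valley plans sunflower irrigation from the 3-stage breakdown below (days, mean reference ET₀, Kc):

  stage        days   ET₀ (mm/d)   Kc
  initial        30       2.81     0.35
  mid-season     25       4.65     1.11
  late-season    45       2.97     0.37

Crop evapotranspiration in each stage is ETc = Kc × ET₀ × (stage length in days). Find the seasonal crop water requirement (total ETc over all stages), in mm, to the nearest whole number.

208 mm

initial: 0.35 × 2.81 × 30 = 29.51 mm
mid-season: 1.11 × 4.65 × 25 = 129.04 mm
late-season: 0.37 × 2.97 × 45 = 49.45 mm
Seasonal total = 208.00 mm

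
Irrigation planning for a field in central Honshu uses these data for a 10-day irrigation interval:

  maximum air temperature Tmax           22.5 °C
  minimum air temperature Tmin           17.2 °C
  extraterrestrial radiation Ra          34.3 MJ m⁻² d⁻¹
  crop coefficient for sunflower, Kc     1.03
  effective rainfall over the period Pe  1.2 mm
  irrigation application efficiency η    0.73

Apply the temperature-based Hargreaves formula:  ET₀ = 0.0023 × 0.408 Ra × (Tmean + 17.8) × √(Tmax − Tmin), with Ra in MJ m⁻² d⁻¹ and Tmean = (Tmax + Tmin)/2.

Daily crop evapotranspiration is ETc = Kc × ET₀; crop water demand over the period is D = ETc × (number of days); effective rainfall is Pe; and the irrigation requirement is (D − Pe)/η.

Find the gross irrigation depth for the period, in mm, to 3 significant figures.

37.7 mm

Tmean = (22.5 + 17.2)/2 = 19.85 °C
0.408 Ra = 0.408 × 34.3 = 13.9944 mm/d equivalent
ET₀ = 0.0023 × 13.9944 × (19.85 + 17.8) × √5.3 = 0.0023 × 13.9944 × 37.65 × 2.3022 = 2.7899 mm/d
ETc = Kc × ET₀ = 1.03 × 2.7899 = 2.8736 mm/d
Crop demand D = ETc × 10 d = 2.8736 × 10 = 28.736 mm
D − Pe = 28.736 − 1.2 = 27.536 mm
Gross irrigation = 27.536 / 0.73 = 37.721 mm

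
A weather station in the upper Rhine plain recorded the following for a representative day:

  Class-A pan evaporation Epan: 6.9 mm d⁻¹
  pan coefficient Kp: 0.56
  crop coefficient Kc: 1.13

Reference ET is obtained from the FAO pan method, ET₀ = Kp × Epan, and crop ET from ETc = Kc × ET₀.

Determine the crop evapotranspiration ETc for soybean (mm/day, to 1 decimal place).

ET₀ = 0.56 × 6.9 = 3.8640 mm/d
ETc = Kc × ET₀ = 1.13 × 3.8640 = 4.3663 mm/d

4.4 mm/day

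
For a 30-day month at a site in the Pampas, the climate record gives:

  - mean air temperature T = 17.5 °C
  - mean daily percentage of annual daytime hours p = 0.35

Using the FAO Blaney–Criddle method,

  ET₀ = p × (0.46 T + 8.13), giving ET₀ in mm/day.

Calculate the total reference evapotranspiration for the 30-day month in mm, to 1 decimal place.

ET₀ = 0.35 × (0.46 × 17.5 + 8.13) = 0.35 × 16.180 = 5.6630 mm/d
Monthly total = 5.6630 × 30 = 169.890 mm

169.9 mm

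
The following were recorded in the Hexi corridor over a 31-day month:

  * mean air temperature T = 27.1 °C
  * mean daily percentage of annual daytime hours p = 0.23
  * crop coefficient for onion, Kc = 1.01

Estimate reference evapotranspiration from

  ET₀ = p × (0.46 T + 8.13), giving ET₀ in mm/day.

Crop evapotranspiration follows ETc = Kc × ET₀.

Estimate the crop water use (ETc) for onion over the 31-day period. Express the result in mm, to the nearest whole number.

148 mm

ET₀ = 0.23 × (0.46 × 27.1 + 8.13) = 0.23 × 20.596 = 4.7371 mm/d
ETc = Kc × ET₀ = 1.01 × 4.7371 = 4.7845 mm/d
Over 31 days: 4.7845 × 31 = 148.320 mm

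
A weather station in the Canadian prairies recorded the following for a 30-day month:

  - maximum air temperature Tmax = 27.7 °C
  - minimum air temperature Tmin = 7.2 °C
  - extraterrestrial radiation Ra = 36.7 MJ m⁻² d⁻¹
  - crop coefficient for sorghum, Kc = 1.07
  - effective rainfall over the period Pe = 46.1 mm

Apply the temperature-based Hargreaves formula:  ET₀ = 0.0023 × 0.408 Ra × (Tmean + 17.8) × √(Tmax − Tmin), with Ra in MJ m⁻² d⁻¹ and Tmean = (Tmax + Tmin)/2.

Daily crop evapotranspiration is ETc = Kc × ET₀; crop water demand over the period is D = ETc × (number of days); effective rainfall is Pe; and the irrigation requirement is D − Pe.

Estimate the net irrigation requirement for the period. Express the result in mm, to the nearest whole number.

Tmean = (27.7 + 7.2)/2 = 17.45 °C
0.408 Ra = 0.408 × 36.7 = 14.9736 mm/d equivalent
ET₀ = 0.0023 × 14.9736 × (17.45 + 17.8) × √20.5 = 0.0023 × 14.9736 × 35.25 × 4.5277 = 5.4966 mm/d
ETc = Kc × ET₀ = 1.07 × 5.4966 = 5.8814 mm/d
Crop demand D = ETc × 30 d = 5.8814 × 30 = 176.442 mm
D − Pe = 176.442 − 46.1 = 130.342 mm

130 mm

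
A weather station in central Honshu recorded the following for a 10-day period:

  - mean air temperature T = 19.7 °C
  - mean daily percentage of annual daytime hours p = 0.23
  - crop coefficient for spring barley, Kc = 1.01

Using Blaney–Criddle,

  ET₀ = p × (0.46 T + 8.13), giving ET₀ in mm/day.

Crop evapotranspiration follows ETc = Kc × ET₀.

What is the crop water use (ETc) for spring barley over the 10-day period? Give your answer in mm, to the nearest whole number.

40 mm

ET₀ = 0.23 × (0.46 × 19.7 + 8.13) = 0.23 × 17.192 = 3.9542 mm/d
ETc = Kc × ET₀ = 1.01 × 3.9542 = 3.9937 mm/d
Over 10 days: 3.9937 × 10 = 39.937 mm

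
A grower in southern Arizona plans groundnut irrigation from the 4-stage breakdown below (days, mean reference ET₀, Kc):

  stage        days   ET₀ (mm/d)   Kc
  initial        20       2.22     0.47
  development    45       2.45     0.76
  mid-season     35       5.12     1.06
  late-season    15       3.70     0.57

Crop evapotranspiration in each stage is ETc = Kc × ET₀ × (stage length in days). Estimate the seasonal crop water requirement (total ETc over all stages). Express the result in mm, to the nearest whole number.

326 mm

initial: 0.47 × 2.22 × 20 = 20.87 mm
development: 0.76 × 2.45 × 45 = 83.79 mm
mid-season: 1.06 × 5.12 × 35 = 189.95 mm
late-season: 0.57 × 3.70 × 15 = 31.64 mm
Seasonal total = 326.25 mm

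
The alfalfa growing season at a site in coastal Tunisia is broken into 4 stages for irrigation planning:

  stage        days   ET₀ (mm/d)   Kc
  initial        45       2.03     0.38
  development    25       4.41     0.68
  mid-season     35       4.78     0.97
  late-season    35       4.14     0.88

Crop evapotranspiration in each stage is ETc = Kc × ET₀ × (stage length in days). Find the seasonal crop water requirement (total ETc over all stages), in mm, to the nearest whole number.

399 mm

initial: 0.38 × 2.03 × 45 = 34.71 mm
development: 0.68 × 4.41 × 25 = 74.97 mm
mid-season: 0.97 × 4.78 × 35 = 162.28 mm
late-season: 0.88 × 4.14 × 35 = 127.51 mm
Seasonal total = 399.47 mm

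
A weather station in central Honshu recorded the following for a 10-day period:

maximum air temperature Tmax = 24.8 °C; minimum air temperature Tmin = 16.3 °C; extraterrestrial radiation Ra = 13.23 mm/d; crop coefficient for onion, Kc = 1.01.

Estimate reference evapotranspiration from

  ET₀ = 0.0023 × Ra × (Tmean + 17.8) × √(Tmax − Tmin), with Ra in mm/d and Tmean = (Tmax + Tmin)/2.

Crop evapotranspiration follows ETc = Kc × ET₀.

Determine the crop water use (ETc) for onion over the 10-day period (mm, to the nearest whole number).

Tmean = (24.8 + 16.3)/2 = 20.55 °C
ET₀ = 0.0023 × 13.23 × (20.55 + 17.8) × √8.5 = 0.0023 × 13.23 × 38.35 × 2.9155 = 3.4022 mm/d
ETc = Kc × ET₀ = 1.01 × 3.4022 = 3.4362 mm/d
Over 10 days: 3.4362 × 10 = 34.362 mm

34 mm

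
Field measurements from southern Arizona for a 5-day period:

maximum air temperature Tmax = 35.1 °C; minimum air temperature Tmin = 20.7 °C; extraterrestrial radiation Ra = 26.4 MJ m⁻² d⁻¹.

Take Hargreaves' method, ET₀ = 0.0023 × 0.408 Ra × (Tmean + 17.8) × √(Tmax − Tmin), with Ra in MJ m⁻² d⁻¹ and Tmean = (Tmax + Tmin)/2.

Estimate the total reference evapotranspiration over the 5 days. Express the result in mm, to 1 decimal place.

21.5 mm

Tmean = (35.1 + 20.7)/2 = 27.90 °C
0.408 Ra = 0.408 × 26.4 = 10.7712 mm/d equivalent
ET₀ = 0.0023 × 10.7712 × (27.90 + 17.8) × √14.4 = 0.0023 × 10.7712 × 45.70 × 3.7947 = 4.2962 mm/d
Over 5 days: 4.2962 × 5 = 21.481 mm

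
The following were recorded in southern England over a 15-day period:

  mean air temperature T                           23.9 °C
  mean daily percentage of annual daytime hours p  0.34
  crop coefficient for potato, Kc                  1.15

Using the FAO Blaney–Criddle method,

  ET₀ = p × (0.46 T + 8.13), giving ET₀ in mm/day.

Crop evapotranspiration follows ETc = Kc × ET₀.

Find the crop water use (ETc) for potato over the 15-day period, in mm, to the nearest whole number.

ET₀ = 0.34 × (0.46 × 23.9 + 8.13) = 0.34 × 19.124 = 6.5022 mm/d
ETc = Kc × ET₀ = 1.15 × 6.5022 = 7.4775 mm/d
Over 15 days: 7.4775 × 15 = 112.163 mm

112 mm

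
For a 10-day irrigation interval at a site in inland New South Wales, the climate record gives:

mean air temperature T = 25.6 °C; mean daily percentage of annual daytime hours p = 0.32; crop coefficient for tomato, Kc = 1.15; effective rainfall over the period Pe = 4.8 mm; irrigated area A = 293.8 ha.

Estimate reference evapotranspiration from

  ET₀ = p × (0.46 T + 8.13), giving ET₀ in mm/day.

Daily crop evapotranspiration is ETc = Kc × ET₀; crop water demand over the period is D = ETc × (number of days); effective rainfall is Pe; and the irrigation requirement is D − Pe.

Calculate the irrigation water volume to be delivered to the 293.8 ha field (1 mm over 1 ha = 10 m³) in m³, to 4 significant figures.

ET₀ = 0.32 × (0.46 × 25.6 + 8.13) = 0.32 × 19.906 = 6.3699 mm/d
ETc = Kc × ET₀ = 1.15 × 6.3699 = 7.3254 mm/d
Crop demand D = ETc × 10 d = 7.3254 × 10 = 73.254 mm
D − Pe = 73.254 − 4.8 = 68.454 mm
Volume = 68.454 mm × 293.8 ha × 10 = 201117.9 m³

201100 m³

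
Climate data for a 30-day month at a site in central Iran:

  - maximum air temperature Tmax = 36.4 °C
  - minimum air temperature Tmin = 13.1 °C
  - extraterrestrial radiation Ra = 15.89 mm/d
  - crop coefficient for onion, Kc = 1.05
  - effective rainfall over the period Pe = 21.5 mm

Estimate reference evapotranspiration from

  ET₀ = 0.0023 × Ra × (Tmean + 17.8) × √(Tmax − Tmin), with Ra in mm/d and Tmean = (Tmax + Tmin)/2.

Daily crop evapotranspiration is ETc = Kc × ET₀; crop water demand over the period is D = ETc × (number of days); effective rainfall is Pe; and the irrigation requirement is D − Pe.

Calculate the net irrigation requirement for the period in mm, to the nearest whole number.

Tmean = (36.4 + 13.1)/2 = 24.75 °C
ET₀ = 0.0023 × 15.89 × (24.75 + 17.8) × √23.3 = 0.0023 × 15.89 × 42.55 × 4.8270 = 7.5063 mm/d
ETc = Kc × ET₀ = 1.05 × 7.5063 = 7.8816 mm/d
Crop demand D = ETc × 30 d = 7.8816 × 30 = 236.448 mm
D − Pe = 236.448 − 21.5 = 214.948 mm

215 mm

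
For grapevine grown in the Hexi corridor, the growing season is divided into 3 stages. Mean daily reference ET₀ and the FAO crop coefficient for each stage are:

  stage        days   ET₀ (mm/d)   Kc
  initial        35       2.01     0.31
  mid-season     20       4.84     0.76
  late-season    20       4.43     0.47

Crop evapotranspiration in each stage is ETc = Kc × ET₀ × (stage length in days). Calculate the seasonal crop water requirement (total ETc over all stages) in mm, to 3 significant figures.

137 mm

initial: 0.31 × 2.01 × 35 = 21.81 mm
mid-season: 0.76 × 4.84 × 20 = 73.57 mm
late-season: 0.47 × 4.43 × 20 = 41.64 mm
Seasonal total = 137.02 mm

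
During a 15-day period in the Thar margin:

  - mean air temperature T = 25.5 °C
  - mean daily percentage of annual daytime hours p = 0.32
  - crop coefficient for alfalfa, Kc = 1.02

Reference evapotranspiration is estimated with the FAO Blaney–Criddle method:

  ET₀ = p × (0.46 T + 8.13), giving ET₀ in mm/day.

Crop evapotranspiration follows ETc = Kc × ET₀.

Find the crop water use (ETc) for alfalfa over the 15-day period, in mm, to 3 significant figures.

ET₀ = 0.32 × (0.46 × 25.5 + 8.13) = 0.32 × 19.860 = 6.3552 mm/d
ETc = Kc × ET₀ = 1.02 × 6.3552 = 6.4823 mm/d
Over 15 days: 6.4823 × 15 = 97.235 mm

97.2 mm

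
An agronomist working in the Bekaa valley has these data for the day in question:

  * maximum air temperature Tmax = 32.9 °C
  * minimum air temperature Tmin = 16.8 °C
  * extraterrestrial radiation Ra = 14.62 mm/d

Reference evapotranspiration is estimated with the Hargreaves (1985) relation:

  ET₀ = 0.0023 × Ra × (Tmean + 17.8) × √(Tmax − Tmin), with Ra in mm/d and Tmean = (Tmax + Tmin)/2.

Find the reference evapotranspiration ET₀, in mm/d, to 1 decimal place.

Tmean = (32.9 + 16.8)/2 = 24.85 °C
ET₀ = 0.0023 × 14.62 × (24.85 + 17.8) × √16.1 = 0.0023 × 14.62 × 42.65 × 4.0125 = 5.7545 mm/d

5.8 mm/d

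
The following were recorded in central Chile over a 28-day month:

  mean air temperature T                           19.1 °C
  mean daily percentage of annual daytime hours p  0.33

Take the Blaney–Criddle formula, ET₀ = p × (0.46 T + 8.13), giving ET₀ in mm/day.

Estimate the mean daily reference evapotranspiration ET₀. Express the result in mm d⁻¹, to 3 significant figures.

5.58 mm d⁻¹

ET₀ = 0.33 × (0.46 × 19.1 + 8.13) = 0.33 × 16.916 = 5.5823 mm/d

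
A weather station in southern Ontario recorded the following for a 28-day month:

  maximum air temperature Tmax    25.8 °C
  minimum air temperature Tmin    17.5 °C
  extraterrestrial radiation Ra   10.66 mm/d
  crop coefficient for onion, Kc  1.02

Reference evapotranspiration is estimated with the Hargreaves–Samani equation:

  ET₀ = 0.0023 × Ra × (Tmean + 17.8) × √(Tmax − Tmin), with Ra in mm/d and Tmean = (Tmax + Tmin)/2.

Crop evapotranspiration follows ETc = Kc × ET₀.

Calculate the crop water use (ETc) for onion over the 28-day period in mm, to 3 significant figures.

Tmean = (25.8 + 17.5)/2 = 21.65 °C
ET₀ = 0.0023 × 10.66 × (21.65 + 17.8) × √8.3 = 0.0023 × 10.66 × 39.45 × 2.8810 = 2.7866 mm/d
ETc = Kc × ET₀ = 1.02 × 2.7866 = 2.8423 mm/d
Over 28 days: 2.8423 × 28 = 79.584 mm

79.6 mm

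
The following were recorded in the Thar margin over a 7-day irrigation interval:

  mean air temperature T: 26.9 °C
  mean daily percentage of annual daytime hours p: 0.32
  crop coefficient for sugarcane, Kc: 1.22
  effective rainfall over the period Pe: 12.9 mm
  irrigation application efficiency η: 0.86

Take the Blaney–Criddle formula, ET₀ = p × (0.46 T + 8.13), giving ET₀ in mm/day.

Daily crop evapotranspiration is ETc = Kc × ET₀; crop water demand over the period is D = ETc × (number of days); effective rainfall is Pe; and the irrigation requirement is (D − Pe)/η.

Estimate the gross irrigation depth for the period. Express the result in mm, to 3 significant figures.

ET₀ = 0.32 × (0.46 × 26.9 + 8.13) = 0.32 × 20.504 = 6.5613 mm/d
ETc = Kc × ET₀ = 1.22 × 6.5613 = 8.0048 mm/d
Crop demand D = ETc × 7 d = 8.0048 × 7 = 56.034 mm
D − Pe = 56.034 − 12.9 = 43.134 mm
Gross irrigation = 43.134 / 0.86 = 50.156 mm

50.2 mm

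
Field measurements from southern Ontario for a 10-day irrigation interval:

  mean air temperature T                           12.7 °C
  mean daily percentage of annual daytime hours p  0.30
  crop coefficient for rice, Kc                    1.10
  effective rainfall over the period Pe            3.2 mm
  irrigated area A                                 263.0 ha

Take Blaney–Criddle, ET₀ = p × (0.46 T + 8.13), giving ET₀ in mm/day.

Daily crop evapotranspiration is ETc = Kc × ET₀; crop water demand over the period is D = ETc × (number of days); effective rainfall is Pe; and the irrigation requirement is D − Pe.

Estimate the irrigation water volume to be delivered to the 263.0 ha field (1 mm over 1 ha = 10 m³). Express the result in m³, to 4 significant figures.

112800 m³

ET₀ = 0.30 × (0.46 × 12.7 + 8.13) = 0.30 × 13.972 = 4.1916 mm/d
ETc = Kc × ET₀ = 1.10 × 4.1916 = 4.6108 mm/d
Crop demand D = ETc × 10 d = 4.6108 × 10 = 46.108 mm
D − Pe = 46.108 − 3.2 = 42.908 mm
Volume = 42.908 mm × 263.0 ha × 10 = 112848.0 m³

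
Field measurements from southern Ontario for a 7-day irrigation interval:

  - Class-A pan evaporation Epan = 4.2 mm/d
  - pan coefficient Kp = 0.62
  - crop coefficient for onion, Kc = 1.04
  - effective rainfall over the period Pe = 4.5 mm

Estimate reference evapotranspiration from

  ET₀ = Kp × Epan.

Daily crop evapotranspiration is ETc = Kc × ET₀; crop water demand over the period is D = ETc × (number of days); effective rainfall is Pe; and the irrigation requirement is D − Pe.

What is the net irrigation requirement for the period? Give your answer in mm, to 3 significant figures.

ET₀ = 0.62 × 4.2 = 2.6040 mm/d
ETc = Kc × ET₀ = 1.04 × 2.6040 = 2.7082 mm/d
Crop demand D = ETc × 7 d = 2.7082 × 7 = 18.957 mm
D − Pe = 18.957 − 4.5 = 14.457 mm

14.5 mm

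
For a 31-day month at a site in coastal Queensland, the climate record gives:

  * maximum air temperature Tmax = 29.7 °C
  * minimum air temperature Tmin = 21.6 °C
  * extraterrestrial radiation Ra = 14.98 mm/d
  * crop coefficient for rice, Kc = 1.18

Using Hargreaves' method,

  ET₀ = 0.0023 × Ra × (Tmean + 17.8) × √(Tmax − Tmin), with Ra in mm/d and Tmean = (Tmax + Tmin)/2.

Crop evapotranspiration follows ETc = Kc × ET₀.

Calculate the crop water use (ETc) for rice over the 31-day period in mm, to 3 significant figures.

156 mm

Tmean = (29.7 + 21.6)/2 = 25.65 °C
ET₀ = 0.0023 × 14.98 × (25.65 + 17.8) × √8.1 = 0.0023 × 14.98 × 43.45 × 2.8460 = 4.2605 mm/d
ETc = Kc × ET₀ = 1.18 × 4.2605 = 5.0274 mm/d
Over 31 days: 5.0274 × 31 = 155.849 mm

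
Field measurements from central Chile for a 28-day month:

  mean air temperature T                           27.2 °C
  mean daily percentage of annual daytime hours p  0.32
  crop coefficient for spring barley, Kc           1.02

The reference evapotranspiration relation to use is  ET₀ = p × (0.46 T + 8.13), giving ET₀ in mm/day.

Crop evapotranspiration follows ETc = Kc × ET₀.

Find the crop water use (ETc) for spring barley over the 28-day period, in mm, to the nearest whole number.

ET₀ = 0.32 × (0.46 × 27.2 + 8.13) = 0.32 × 20.642 = 6.6054 mm/d
ETc = Kc × ET₀ = 1.02 × 6.6054 = 6.7375 mm/d
Over 28 days: 6.7375 × 28 = 188.650 mm

189 mm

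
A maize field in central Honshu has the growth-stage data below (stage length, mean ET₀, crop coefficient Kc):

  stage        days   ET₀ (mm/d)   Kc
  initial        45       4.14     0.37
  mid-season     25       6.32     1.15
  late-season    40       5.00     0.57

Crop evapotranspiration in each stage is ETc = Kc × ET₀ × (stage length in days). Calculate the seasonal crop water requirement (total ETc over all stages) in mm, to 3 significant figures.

365 mm

initial: 0.37 × 4.14 × 45 = 68.93 mm
mid-season: 1.15 × 6.32 × 25 = 181.70 mm
late-season: 0.57 × 5.00 × 40 = 114.00 mm
Seasonal total = 364.63 mm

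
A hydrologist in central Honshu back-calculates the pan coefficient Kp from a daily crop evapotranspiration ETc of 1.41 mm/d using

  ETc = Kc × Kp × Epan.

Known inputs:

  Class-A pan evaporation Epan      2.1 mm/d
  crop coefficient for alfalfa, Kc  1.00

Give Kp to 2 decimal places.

0.67

ETc = Kc × Kp × Epan  ⇒  Kp = ETc / (Kc × Epan)
Kp = 1.41 / (1.00 × 2.1) = 1.41 / 2.100 = 0.6714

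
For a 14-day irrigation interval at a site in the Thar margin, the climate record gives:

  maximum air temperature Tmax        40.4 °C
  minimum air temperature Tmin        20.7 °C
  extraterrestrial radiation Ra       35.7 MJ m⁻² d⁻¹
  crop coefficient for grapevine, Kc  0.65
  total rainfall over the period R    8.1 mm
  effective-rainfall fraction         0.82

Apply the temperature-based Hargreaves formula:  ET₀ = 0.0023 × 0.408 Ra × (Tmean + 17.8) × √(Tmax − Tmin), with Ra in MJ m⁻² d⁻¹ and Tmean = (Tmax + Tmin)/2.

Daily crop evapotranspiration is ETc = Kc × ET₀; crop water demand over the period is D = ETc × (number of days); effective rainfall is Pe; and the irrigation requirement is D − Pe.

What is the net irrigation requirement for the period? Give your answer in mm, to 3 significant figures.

58.8 mm

Tmean = (40.4 + 20.7)/2 = 30.55 °C
0.408 Ra = 0.408 × 35.7 = 14.5656 mm/d equivalent
ET₀ = 0.0023 × 14.5656 × (30.55 + 17.8) × √19.7 = 0.0023 × 14.5656 × 48.35 × 4.4385 = 7.1893 mm/d
ETc = Kc × ET₀ = 0.65 × 7.1893 = 4.6730 mm/d
Crop demand D = ETc × 14 d = 4.6730 × 14 = 65.422 mm
Pe = 0.82 × 8.1 = 6.642 mm
D − Pe = 65.422 − 6.642 = 58.780 mm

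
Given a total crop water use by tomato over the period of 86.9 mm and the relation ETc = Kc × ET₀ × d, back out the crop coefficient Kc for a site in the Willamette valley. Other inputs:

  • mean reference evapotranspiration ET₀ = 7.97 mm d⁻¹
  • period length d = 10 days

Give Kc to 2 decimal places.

ETc = Kc × ET₀ × d  ⇒  Kc = ETc / (ET₀ × d)
Kc = 86.9 / (7.97 × 10) = 86.9 / 79.70 = 1.0903

1.09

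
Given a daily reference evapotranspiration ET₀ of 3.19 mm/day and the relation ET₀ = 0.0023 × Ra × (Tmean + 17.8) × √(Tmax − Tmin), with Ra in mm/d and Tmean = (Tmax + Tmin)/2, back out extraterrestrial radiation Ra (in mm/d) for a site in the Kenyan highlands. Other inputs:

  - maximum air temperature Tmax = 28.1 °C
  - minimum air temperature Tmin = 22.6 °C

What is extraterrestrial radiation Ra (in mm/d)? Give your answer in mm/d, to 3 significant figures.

Tmean = 25.35 °C; √ΔT = 2.3452
Ra = ET₀ / [0.0023 × (Tmean+17.8) × √ΔT] = 3.19 / (0.0023 × 43.15 × 2.3452) = 13.706 mm/d

13.7 mm/d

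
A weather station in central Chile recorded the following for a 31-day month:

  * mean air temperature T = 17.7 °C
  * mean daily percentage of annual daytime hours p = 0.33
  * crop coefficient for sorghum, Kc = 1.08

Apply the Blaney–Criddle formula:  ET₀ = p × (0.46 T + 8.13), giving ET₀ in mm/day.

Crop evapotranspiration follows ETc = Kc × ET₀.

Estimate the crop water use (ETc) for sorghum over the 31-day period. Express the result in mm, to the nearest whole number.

ET₀ = 0.33 × (0.46 × 17.7 + 8.13) = 0.33 × 16.272 = 5.3698 mm/d
ETc = Kc × ET₀ = 1.08 × 5.3698 = 5.7994 mm/d
Over 31 days: 5.7994 × 31 = 179.781 mm

180 mm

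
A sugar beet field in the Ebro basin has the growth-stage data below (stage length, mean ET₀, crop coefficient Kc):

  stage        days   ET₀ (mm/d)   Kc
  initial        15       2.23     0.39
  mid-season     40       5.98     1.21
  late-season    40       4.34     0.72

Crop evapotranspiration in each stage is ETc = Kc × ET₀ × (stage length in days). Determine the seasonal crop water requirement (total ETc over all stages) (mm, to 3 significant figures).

initial: 0.39 × 2.23 × 15 = 13.05 mm
mid-season: 1.21 × 5.98 × 40 = 289.43 mm
late-season: 0.72 × 4.34 × 40 = 124.99 mm
Seasonal total = 427.47 mm

427 mm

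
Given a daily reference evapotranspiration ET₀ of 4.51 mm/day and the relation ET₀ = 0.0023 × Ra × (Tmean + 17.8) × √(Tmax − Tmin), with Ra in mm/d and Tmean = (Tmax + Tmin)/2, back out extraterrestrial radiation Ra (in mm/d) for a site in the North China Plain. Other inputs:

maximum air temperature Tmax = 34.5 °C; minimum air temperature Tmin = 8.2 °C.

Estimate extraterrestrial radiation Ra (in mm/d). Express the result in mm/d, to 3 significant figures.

9.77 mm/d

Tmean = 21.35 °C; √ΔT = 5.1284
Ra = ET₀ / [0.0023 × (Tmean+17.8) × √ΔT] = 4.51 / (0.0023 × 39.15 × 5.1284) = 9.766 mm/d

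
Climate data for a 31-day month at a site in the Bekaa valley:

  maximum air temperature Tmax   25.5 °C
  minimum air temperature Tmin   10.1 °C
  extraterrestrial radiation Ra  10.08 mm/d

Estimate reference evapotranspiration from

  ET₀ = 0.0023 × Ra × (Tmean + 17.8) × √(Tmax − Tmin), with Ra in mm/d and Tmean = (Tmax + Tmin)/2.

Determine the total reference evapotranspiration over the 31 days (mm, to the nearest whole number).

100 mm

Tmean = (25.5 + 10.1)/2 = 17.80 °C
ET₀ = 0.0023 × 10.08 × (17.80 + 17.8) × √15.4 = 0.0023 × 10.08 × 35.60 × 3.9243 = 3.2389 mm/d
Over 31 days: 3.2389 × 31 = 100.406 mm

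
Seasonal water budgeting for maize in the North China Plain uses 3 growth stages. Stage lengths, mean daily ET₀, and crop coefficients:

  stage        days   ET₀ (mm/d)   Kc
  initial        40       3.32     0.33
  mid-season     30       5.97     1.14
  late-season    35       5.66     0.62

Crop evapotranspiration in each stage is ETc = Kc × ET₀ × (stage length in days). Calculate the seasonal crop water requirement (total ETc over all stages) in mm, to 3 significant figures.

371 mm

initial: 0.33 × 3.32 × 40 = 43.82 mm
mid-season: 1.14 × 5.97 × 30 = 204.17 mm
late-season: 0.62 × 5.66 × 35 = 122.82 mm
Seasonal total = 370.81 mm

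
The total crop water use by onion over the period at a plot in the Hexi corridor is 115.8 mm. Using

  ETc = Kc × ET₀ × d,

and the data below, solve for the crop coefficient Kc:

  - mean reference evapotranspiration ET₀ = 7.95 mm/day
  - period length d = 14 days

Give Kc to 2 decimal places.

1.04

ETc = Kc × ET₀ × d  ⇒  Kc = ETc / (ET₀ × d)
Kc = 115.8 / (7.95 × 14) = 115.8 / 111.30 = 1.0404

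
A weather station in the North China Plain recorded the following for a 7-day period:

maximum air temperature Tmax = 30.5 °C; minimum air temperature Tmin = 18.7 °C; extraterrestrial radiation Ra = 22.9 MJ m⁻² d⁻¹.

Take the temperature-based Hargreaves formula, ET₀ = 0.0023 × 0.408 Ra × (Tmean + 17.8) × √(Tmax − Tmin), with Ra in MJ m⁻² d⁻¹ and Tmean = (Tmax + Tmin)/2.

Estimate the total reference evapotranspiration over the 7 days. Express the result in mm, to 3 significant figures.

21.9 mm

Tmean = (30.5 + 18.7)/2 = 24.60 °C
0.408 Ra = 0.408 × 22.9 = 9.3432 mm/d equivalent
ET₀ = 0.0023 × 9.3432 × (24.60 + 17.8) × √11.8 = 0.0023 × 9.3432 × 42.40 × 3.4351 = 3.1299 mm/d
Over 7 days: 3.1299 × 7 = 21.909 mm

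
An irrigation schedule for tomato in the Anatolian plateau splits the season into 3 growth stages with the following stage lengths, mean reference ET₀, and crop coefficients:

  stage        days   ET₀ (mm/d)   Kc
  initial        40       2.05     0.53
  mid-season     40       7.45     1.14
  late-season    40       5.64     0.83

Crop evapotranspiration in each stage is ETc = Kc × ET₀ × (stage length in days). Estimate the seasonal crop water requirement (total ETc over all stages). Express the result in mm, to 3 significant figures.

initial: 0.53 × 2.05 × 40 = 43.46 mm
mid-season: 1.14 × 7.45 × 40 = 339.72 mm
late-season: 0.83 × 5.64 × 40 = 187.25 mm
Seasonal total = 570.43 mm

570 mm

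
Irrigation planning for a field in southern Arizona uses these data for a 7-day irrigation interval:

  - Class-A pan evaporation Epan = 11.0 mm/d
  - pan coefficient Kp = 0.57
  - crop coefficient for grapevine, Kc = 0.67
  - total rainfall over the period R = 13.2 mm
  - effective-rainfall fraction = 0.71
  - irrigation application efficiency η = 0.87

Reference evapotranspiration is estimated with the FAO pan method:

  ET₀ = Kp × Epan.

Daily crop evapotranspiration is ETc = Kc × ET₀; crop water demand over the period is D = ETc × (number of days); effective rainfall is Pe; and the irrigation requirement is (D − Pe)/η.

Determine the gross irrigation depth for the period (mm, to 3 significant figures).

ET₀ = 0.57 × 11.0 = 6.2700 mm/d
ETc = Kc × ET₀ = 0.67 × 6.2700 = 4.2009 mm/d
Crop demand D = ETc × 7 d = 4.2009 × 7 = 29.406 mm
Pe = 0.71 × 13.2 = 9.372 mm
D − Pe = 29.406 − 9.372 = 20.034 mm
Gross irrigation = 20.034 / 0.87 = 23.028 mm

23.0 mm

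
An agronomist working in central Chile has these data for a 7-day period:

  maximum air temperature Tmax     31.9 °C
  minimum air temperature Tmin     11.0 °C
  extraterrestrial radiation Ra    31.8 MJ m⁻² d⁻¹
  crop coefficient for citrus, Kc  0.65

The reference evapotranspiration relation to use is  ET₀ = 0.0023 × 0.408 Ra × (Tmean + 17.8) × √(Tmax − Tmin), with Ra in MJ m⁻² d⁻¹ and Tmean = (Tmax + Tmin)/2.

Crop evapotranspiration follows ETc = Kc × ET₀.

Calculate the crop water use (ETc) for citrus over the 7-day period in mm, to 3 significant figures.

Tmean = (31.9 + 11.0)/2 = 21.45 °C
0.408 Ra = 0.408 × 31.8 = 12.9744 mm/d equivalent
ET₀ = 0.0023 × 12.9744 × (21.45 + 17.8) × √20.9 = 0.0023 × 12.9744 × 39.25 × 4.5717 = 5.3547 mm/d
ETc = Kc × ET₀ = 0.65 × 5.3547 = 3.4806 mm/d
Over 7 days: 3.4806 × 7 = 24.364 mm

24.4 mm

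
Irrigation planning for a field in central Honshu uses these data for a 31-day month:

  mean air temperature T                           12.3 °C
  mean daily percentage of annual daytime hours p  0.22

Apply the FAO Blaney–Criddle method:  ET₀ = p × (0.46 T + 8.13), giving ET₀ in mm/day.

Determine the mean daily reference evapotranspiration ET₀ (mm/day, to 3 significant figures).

3.03 mm/day

ET₀ = 0.22 × (0.46 × 12.3 + 8.13) = 0.22 × 13.788 = 3.0334 mm/d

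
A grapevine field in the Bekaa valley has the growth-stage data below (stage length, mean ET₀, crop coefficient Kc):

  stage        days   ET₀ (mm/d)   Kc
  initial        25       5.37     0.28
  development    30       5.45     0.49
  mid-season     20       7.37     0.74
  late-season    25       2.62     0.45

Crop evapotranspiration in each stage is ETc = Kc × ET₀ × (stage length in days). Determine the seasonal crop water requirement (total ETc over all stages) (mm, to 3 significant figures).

initial: 0.28 × 5.37 × 25 = 37.59 mm
development: 0.49 × 5.45 × 30 = 80.12 mm
mid-season: 0.74 × 7.37 × 20 = 109.08 mm
late-season: 0.45 × 2.62 × 25 = 29.48 mm
Seasonal total = 256.27 mm

256 mm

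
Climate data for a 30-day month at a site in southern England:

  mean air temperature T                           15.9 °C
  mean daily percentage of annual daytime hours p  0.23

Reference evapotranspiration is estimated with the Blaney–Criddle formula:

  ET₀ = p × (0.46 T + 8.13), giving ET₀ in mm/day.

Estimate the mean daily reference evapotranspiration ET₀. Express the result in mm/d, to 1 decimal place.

3.6 mm/d

ET₀ = 0.23 × (0.46 × 15.9 + 8.13) = 0.23 × 15.444 = 3.5521 mm/d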